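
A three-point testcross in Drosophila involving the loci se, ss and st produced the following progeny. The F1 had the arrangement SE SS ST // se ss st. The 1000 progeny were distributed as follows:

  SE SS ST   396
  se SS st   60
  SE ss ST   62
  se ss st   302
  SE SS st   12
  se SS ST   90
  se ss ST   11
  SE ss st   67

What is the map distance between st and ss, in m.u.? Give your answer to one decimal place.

The two rarest classes, SE SS st and se ss ST, are the double crossovers. Comparing them with the parentals, only the st allele has switched, so st is the middle locus and the order is se – st – ss.
Crossovers in the st–ss interval produce the single-crossover classes SE ss ST and se SS st (62 + 60 = 122) plus the double crossovers (23).
RF(st–ss) = (122 + 23) / 1000 = 145/1000 = 0.1450 → 14.5 m.u.

14.5 m.u.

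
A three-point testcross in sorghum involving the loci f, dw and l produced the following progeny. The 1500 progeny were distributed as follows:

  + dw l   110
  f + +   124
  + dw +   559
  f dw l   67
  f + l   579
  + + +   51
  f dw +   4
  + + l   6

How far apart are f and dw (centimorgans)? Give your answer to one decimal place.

8.5 centimorgans

The two most frequent reciprocal classes, f + l and + dw +, are the parental types, so the F1 was f + l / + dw +.
The two rarest classes, + + l and f dw +, are the double crossovers. Comparing them with the parentals, only the f allele has switched, so f is the middle locus and the order is l – f – dw.
Crossovers in the f–dw interval produce the single-crossover classes f dw l and + + + (67 + 51 = 118) plus the double crossovers (10).
RF(f–dw) = (118 + 10) / 1500 = 128/1500 = 0.0853 → 8.5 centimorgans.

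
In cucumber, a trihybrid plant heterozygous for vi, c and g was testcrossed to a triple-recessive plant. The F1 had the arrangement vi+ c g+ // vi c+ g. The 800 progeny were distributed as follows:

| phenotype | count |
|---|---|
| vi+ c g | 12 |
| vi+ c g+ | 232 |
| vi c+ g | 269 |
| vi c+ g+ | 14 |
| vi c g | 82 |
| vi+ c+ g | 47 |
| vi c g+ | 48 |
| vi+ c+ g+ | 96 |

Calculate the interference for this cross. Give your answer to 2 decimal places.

0.16

The two rarest classes, vi+ c g and vi c+ g+, are the double crossovers. Comparing them with the parentals, only the g allele has switched, so g is the middle locus and the order is c – g – vi.
c–g: (178 + 26)/800 = 0.2550; g–vi: (95 + 26)/800 = 0.1512.
Expected DCO frequency = 0.2550 × 0.1512 ≈ 0.03856; observed = 26/800 ≈ 0.03250.
Coefficient of coincidence = 0.03250/0.03856 ≈ 0.84; interference = 1 − 0.84 = 0.16.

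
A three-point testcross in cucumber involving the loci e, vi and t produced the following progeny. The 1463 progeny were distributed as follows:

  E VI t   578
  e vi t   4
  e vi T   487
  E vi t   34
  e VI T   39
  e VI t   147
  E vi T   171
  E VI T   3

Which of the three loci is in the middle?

t

The two most frequent reciprocal classes, e vi T and E VI t, are the parental types, so the F1 was e vi T / E VI t.
The two rarest classes, e vi t and E VI T, are the double crossovers. Comparing them with the parentals, only the t allele has switched, so t is the middle locus and the order is e – t – vi.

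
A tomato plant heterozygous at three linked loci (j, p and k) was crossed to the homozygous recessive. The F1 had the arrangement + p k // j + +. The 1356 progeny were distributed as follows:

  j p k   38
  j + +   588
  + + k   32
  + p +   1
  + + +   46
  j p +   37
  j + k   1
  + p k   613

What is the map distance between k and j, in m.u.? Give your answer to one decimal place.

The two rarest classes, + p + and j + k, are the double crossovers. Comparing them with the parentals, only the k allele has switched, so k is the middle locus and the order is p – k – j.
Crossovers in the k–j interval produce the single-crossover classes j p k and + + + (38 + 46 = 84) plus the double crossovers (2).
RF(k–j) = (84 + 2) / 1356 = 86/1356 = 0.0634 → 6.3 m.u.

6.3 m.u.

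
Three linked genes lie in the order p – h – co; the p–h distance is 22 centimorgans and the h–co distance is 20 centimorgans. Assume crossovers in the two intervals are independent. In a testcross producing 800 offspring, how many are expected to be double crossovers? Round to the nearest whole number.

Map distances give recombination frequencies of 0.220 and 0.200 for the two intervals.
With no interference, expected double-crossover frequency = 0.220 × 0.200 = 0.04400.
Expected number = 0.04400 × 800 = 35.20 ≈ 35.

35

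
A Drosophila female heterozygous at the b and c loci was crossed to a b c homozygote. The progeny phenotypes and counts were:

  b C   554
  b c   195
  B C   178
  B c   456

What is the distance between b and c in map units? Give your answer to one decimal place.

The two most frequent classes, B c (456) and b C (554), are the parental types, so the F1 was B c / b C.
The recombinant classes are B C and b c: 178 + 195 = 373.
Recombination frequency = 373/1383 = 0.2697 ≈ 27.0%, i.e. 27.0 map units.

27.0 map units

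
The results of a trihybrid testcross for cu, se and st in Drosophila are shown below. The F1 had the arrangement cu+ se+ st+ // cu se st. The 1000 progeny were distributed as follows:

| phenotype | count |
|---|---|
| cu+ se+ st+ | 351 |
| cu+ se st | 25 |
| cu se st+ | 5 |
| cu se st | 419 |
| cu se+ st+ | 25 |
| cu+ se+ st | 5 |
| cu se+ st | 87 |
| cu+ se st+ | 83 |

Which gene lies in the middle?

The two rarest classes, cu+ se+ st and cu se st+, are the double crossovers. Comparing them with the parentals, only the st allele has switched, so st is the middle locus and the order is cu – st – se.

st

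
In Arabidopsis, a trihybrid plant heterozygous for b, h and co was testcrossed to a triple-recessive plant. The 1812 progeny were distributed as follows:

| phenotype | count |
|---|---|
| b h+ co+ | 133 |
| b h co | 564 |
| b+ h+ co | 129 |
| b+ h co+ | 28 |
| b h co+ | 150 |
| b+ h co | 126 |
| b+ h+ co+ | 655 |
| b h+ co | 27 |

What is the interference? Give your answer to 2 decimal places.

0.05

The two most frequent reciprocal classes, b h co and b+ h+ co+, are the parental types, so the F1 was b h co / b+ h+ co+.
The two rarest classes, b h+ co and b+ h co+, are the double crossovers. Comparing them with the parentals, only the h allele has switched, so h is the middle locus and the order is b – h – co.
b–h: (259 + 55)/1812 = 0.1733; h–co: (279 + 55)/1812 = 0.1843.
Expected DCO frequency = 0.1733 × 0.1843 ≈ 0.03194; observed = 55/1812 ≈ 0.03035.
Coefficient of coincidence = 0.03035/0.03194 ≈ 0.95; interference = 1 − 0.95 = 0.05.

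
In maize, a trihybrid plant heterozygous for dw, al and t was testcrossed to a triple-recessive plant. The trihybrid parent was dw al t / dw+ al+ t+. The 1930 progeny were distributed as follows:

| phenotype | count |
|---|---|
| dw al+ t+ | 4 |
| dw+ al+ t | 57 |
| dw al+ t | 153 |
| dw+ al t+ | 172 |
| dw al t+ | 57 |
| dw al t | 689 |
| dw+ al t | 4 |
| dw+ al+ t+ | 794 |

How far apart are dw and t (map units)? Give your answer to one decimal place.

The two rarest classes, dw+ al t and dw al+ t+, are the double crossovers. Comparing them with the parentals, only the dw allele has switched, so dw is the middle locus and the order is t – dw – al.
Crossovers in the t–dw interval produce the single-crossover classes dw al t+ and dw+ al+ t (57 + 57 = 114) plus the double crossovers (8).
RF(t–dw) = (114 + 8) / 1930 = 122/1930 = 0.0632 → 6.3 map units.

6.3 map units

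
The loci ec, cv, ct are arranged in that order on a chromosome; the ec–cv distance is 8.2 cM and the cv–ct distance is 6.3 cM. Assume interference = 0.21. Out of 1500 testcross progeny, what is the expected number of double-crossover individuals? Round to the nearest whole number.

Map distances give recombination frequencies of 0.082 and 0.063 for the two intervals.
With interference 0.21 (so coincidence = 0.79), expected double-crossover frequency = 0.082 × 0.063 × 0.79 = 0.00408.
Expected number = 0.00408 × 1500 = 6.12 ≈ 6.

6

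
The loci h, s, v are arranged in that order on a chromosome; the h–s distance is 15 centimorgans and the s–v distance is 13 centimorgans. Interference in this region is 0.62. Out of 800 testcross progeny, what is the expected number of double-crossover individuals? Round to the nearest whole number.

6

Map distances give recombination frequencies of 0.150 and 0.130 for the two intervals.
With interference 0.62 (so coincidence = 0.38), expected double-crossover frequency = 0.150 × 0.130 × 0.38 = 0.00741.
Expected number = 0.00741 × 800 = 5.93 ≈ 6.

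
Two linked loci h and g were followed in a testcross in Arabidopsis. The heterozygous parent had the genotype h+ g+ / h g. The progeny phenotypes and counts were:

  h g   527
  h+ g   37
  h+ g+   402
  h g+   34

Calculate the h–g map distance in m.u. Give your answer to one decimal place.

7.1 m.u.

The recombinant classes are h+ g and h g+: 37 + 34 = 71.
Recombination frequency = 71/1000 = 0.0710 ≈ 7.1%, i.e. 7.1 m.u.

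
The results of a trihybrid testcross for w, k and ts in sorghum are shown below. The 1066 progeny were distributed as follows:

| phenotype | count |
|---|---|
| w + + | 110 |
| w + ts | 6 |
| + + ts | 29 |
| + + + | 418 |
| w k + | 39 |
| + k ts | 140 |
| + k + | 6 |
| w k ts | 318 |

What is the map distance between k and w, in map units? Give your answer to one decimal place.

The two most frequent reciprocal classes, + + + and w k ts, are the parental types, so the F1 was + + + / w k ts.
The two rarest classes, + k + and w + ts, are the double crossovers. Comparing them with the parentals, only the k allele has switched, so k is the middle locus and the order is w – k – ts.
Crossovers in the w–k interval produce the single-crossover classes w + + and + k ts (110 + 140 = 250) plus the double crossovers (12).
RF(w–k) = (250 + 12) / 1066 = 262/1066 = 0.2458 → 24.6 map units.

24.6 map units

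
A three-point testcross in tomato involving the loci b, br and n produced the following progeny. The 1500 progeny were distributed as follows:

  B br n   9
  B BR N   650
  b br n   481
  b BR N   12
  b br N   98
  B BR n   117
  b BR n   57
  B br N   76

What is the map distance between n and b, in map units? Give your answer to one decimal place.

15.7 map units

The two most frequent reciprocal classes, B BR N and b br n, are the parental types, so the F1 was B BR N / b br n.
The two rarest classes, b BR N and B br n, are the double crossovers. Comparing them with the parentals, only the b allele has switched, so b is the middle locus and the order is n – b – br.
Crossovers in the n–b interval produce the single-crossover classes B BR n and b br N (117 + 98 = 215) plus the double crossovers (21).
RF(n–b) = (215 + 21) / 1500 = 236/1500 = 0.1573 → 15.7 map units.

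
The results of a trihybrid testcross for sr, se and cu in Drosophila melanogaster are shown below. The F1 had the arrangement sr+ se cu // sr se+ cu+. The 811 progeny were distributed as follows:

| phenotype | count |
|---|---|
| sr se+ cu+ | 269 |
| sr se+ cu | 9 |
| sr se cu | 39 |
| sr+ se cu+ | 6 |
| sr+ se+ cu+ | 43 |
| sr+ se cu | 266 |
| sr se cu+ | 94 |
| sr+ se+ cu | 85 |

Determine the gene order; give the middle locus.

The two rarest classes, sr+ se cu+ and sr se+ cu, are the double crossovers. Comparing them with the parentals, only the cu allele has switched, so cu is the middle locus and the order is se – cu – sr.

cu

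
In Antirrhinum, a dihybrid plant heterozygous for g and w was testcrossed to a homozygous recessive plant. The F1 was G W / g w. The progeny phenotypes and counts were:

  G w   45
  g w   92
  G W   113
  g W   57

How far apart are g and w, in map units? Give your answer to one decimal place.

33.2 map units

The recombinant classes are G w and g W: 45 + 57 = 102.
Recombination frequency = 102/307 = 0.3322 ≈ 33.2%, i.e. 33.2 map units.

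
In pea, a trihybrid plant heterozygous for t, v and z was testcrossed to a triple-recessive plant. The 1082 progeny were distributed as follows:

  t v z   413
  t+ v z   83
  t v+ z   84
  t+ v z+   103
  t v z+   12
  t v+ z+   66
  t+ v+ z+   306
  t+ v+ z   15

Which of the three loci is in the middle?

z

The two most frequent reciprocal classes, t v z and t+ v+ z+, are the parental types, so the F1 was t v z / t+ v+ z+.
The two rarest classes, t v z+ and t+ v+ z, are the double crossovers. Comparing them with the parentals, only the z allele has switched, so z is the middle locus and the order is t – z – v.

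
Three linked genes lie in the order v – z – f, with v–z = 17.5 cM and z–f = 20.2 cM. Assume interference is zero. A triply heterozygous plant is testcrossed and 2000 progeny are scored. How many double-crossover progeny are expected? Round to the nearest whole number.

Map distances give recombination frequencies of 0.175 and 0.202 for the two intervals.
With no interference, expected double-crossover frequency = 0.175 × 0.202 = 0.03535.
Expected number = 0.03535 × 2000 = 70.70 ≈ 71.

71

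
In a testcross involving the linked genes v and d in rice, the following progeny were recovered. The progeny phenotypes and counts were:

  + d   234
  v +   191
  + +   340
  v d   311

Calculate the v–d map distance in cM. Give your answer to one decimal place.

39.5 cM

The two most frequent classes, + + (340) and v d (311), are the parental types, so the F1 was + + / v d.
The recombinant classes are + d and v +: 234 + 191 = 425.
Recombination frequency = 425/1076 = 0.3950 ≈ 39.5%, i.e. 39.5 cM.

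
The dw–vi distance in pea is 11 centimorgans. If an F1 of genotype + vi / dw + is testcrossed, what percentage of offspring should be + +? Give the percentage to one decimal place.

5.5%

A map distance of 11 centimorgans corresponds to a recombination frequency of 0.110.
The F1 is + vi / dw +, so + + is a recombinant gamete class with expected frequency r/2 = 0.110/2 = 0.0550.
That is 0.0550 = 5.5% of the progeny.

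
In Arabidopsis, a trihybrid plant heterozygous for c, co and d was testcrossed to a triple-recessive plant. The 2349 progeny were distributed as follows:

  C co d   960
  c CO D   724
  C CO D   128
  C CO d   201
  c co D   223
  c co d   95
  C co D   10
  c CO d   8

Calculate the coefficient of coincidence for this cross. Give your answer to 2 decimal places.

0.40

The two most frequent reciprocal classes, c CO D and C co d, are the parental types, so the F1 was c CO D / C co d.
The two rarest classes, c CO d and C co D, are the double crossovers. Comparing them with the parentals, only the d allele has switched, so d is the middle locus and the order is c – d – co.
c–d: (223 + 18)/2349 = 0.1026; d–co: (424 + 18)/2349 = 0.1882.
Expected DCO frequency = 0.1026 × 0.1882 ≈ 0.01931; observed = 18/2349 ≈ 0.00766.
Coefficient of coincidence = 0.00766/0.01931 ≈ 0.40.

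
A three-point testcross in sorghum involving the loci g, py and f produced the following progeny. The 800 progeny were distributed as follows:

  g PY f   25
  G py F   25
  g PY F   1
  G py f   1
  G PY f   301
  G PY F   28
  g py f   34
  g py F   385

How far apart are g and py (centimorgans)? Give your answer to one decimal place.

6.5 centimorgans

The two most frequent reciprocal classes, g py F and G PY f, are the parental types, so the F1 was g py F / G PY f.
The two rarest classes, g PY F and G py f, are the double crossovers. Comparing them with the parentals, only the py allele has switched, so py is the middle locus and the order is g – py – f.
Crossovers in the g–py interval produce the single-crossover classes G py F and g PY f (25 + 25 = 50) plus the double crossovers (2).
RF(g–py) = (50 + 2) / 800 = 52/800 = 0.0650 → 6.5 centimorgans.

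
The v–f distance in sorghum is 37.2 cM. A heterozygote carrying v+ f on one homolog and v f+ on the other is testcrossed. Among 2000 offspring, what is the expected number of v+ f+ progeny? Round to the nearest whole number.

A map distance of 37.2 cM corresponds to a recombination frequency of 0.372.
The F1 is v+ f / v f+, so v+ f+ is a recombinant gamete class with expected frequency r/2 = 0.372/2 = 0.1860.
Expected number = 0.1860 × 2000 = 372.00 ≈ 372.

372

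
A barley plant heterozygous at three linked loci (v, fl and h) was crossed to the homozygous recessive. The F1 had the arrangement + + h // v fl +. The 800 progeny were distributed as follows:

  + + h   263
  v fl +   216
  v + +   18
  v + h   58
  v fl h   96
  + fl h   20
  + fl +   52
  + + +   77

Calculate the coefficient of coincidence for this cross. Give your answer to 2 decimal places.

The two rarest classes, + fl h and v + +, are the double crossovers. Comparing them with the parentals, only the fl allele has switched, so fl is the middle locus and the order is v – fl – h.
v–fl: (110 + 38)/800 = 0.1850; fl–h: (173 + 38)/800 = 0.2637.
Expected DCO frequency = 0.1850 × 0.2637 ≈ 0.04878; observed = 38/800 ≈ 0.04750.
Coefficient of coincidence = 0.04750/0.04878 ≈ 0.97.

0.97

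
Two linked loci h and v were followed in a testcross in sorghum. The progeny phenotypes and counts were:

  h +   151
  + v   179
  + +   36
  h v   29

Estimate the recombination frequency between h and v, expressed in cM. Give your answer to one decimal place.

The two most frequent classes, + v (179) and h + (151), are the parental types, so the F1 was + v / h +.
The recombinant classes are + + and h v: 36 + 29 = 65.
Recombination frequency = 65/395 = 0.1646 ≈ 16.5%, i.e. 16.5 cM.

16.5 cM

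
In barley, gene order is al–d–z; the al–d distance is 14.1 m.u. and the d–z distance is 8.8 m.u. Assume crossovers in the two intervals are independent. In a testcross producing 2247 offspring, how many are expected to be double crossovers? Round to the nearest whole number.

28

Map distances give recombination frequencies of 0.141 and 0.088 for the two intervals.
With no interference, expected double-crossover frequency = 0.141 × 0.088 = 0.01241.
Expected number = 0.01241 × 2247 = 27.88 ≈ 28.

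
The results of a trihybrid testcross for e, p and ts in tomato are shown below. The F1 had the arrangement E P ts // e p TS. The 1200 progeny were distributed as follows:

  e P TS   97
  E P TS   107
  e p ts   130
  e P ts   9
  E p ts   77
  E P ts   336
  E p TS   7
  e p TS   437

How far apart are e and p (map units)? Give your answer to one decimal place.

The two rarest classes, e P ts and E p TS, are the double crossovers. Comparing them with the parentals, only the e allele has switched, so e is the middle locus and the order is ts – e – p.
Crossovers in the e–p interval produce the single-crossover classes E p ts and e P TS (77 + 97 = 174) plus the double crossovers (16).
RF(e–p) = (174 + 16) / 1200 = 190/1200 = 0.1583 → 15.8 map units.

15.8 map units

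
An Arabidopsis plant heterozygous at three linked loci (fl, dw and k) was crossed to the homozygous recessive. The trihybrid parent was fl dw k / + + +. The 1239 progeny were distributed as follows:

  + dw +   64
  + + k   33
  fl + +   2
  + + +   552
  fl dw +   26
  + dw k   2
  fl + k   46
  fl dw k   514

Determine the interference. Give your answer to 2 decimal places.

0.31

The two rarest classes, + dw k and fl + +, are the double crossovers. Comparing them with the parentals, only the fl allele has switched, so fl is the middle locus and the order is dw – fl – k.
dw–fl: (110 + 4)/1239 = 0.0920; fl–k: (59 + 4)/1239 = 0.0508.
Expected DCO frequency = 0.0920 × 0.0508 ≈ 0.00467; observed = 4/1239 ≈ 0.00323.
Coefficient of coincidence = 0.00323/0.00467 ≈ 0.69; interference = 1 − 0.69 = 0.31.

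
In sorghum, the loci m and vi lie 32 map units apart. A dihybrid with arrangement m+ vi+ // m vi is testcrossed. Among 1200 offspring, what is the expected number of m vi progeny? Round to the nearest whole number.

408

A map distance of 32 map units corresponds to a recombination frequency of 0.320.
The F1 is m+ vi+ / m vi, so m vi is a parental gamete class with expected frequency (1 − r)/2 = 0.680/2 = 0.3400.
Expected number = 0.3400 × 1200 = 408.00 ≈ 408.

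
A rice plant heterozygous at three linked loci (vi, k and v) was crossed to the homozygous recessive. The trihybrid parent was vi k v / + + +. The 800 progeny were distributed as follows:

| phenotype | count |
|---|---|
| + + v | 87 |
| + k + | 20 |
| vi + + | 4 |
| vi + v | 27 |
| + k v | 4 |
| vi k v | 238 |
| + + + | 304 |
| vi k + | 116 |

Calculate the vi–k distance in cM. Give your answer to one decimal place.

6.9 cM

The two rarest classes, + k v and vi + +, are the double crossovers. Comparing them with the parentals, only the vi allele has switched, so vi is the middle locus and the order is v – vi – k.
Crossovers in the vi–k interval produce the single-crossover classes vi + v and + k + (27 + 20 = 47) plus the double crossovers (8).
RF(vi–k) = (47 + 8) / 800 = 55/800 = 0.0688 → 6.9 cM.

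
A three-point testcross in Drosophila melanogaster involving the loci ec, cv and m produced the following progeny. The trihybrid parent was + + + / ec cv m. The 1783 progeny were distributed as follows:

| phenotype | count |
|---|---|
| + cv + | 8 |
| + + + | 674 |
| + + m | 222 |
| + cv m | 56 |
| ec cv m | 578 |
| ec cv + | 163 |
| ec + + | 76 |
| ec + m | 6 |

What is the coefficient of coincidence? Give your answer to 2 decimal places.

The two rarest classes, + cv + and ec + m, are the double crossovers. Comparing them with the parentals, only the cv allele has switched, so cv is the middle locus and the order is m – cv – ec.
m–cv: (385 + 14)/1783 = 0.2238; cv–ec: (132 + 14)/1783 = 0.0819.
Expected DCO frequency = 0.2238 × 0.0819 ≈ 0.01833; observed = 14/1783 ≈ 0.00785.
Coefficient of coincidence = 0.00785/0.01833 ≈ 0.43.

0.43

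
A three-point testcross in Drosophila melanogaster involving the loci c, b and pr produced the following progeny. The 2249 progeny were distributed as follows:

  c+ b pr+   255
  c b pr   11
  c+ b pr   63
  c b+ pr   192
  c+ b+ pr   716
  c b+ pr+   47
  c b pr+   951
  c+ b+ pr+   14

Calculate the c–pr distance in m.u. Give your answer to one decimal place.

21.0 m.u.

The two most frequent reciprocal classes, c b pr+ and c+ b+ pr, are the parental types, so the F1 was c b pr+ / c+ b+ pr.
The two rarest classes, c b pr and c+ b+ pr+, are the double crossovers. Comparing them with the parentals, only the pr allele has switched, so pr is the middle locus and the order is c – pr – b.
Crossovers in the c–pr interval produce the single-crossover classes c+ b pr+ and c b+ pr (255 + 192 = 447) plus the double crossovers (25).
RF(c–pr) = (447 + 25) / 2249 = 472/2249 = 0.2099 → 21.0 m.u.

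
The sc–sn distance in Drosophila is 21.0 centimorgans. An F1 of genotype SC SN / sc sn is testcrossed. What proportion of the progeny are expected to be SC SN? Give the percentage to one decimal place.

A map distance of 21.0 centimorgans corresponds to a recombination frequency of 0.210.
The F1 is SC SN / sc sn, so SC SN is a parental gamete class with expected frequency (1 − r)/2 = 0.790/2 = 0.3950.
That is 0.3950 = 39.5% of the progeny.

39.5%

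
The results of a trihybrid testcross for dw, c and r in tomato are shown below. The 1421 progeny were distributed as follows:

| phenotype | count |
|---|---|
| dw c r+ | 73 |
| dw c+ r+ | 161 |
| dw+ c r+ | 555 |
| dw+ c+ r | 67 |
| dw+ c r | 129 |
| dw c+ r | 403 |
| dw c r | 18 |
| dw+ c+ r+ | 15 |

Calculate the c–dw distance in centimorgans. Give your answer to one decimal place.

12.2 centimorgans

The two most frequent reciprocal classes, dw c+ r and dw+ c r+, are the parental types, so the F1 was dw c+ r / dw+ c r+.
The two rarest classes, dw c r and dw+ c+ r+, are the double crossovers. Comparing them with the parentals, only the c allele has switched, so c is the middle locus and the order is dw – c – r.
Crossovers in the dw–c interval produce the single-crossover classes dw+ c+ r and dw c r+ (67 + 73 = 140) plus the double crossovers (33).
RF(dw–c) = (140 + 33) / 1421 = 173/1421 = 0.1217 → 12.2 centimorgans.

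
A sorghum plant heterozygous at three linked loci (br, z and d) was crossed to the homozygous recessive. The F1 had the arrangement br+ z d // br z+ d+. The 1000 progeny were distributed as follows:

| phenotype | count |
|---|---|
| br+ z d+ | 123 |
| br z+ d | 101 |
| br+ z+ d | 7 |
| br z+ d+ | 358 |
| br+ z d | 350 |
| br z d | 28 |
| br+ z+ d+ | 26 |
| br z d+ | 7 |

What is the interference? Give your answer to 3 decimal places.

The two rarest classes, br+ z+ d and br z d+, are the double crossovers. Comparing them with the parentals, only the z allele has switched, so z is the middle locus and the order is d – z – br.
d–z: (224 + 14)/1000 = 0.2380; z–br: (54 + 14)/1000 = 0.0680.
Expected DCO frequency = 0.2380 × 0.0680 ≈ 0.01618; observed = 14/1000 ≈ 0.01400.
Coefficient of coincidence = 0.01400/0.01618 ≈ 0.865; interference = 1 − 0.865 = 0.135.

0.135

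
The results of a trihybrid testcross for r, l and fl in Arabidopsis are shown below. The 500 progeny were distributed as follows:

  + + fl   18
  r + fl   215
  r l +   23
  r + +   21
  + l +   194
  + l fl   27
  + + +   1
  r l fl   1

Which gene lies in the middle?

l

The two most frequent reciprocal classes, + l + and r + fl, are the parental types, so the F1 was + l + / r + fl.
The two rarest classes, + + + and r l fl, are the double crossovers. Comparing them with the parentals, only the l allele has switched, so l is the middle locus and the order is fl – l – r.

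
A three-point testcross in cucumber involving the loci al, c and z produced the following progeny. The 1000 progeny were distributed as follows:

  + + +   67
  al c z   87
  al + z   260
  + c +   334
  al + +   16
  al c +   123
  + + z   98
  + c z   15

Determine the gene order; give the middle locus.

The two most frequent reciprocal classes, + c + and al + z, are the parental types, so the F1 was + c + / al + z.
The two rarest classes, + c z and al + +, are the double crossovers. Comparing them with the parentals, only the z allele has switched, so z is the middle locus and the order is c – z – al.

z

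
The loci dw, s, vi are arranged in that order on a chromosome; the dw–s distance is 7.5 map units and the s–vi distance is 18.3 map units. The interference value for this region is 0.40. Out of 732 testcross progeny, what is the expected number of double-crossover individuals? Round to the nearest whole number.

Map distances give recombination frequencies of 0.075 and 0.183 for the two intervals.
With interference 0.40 (so coincidence = 0.60), expected double-crossover frequency = 0.075 × 0.183 × 0.60 = 0.00823.
Expected number = 0.00823 × 732 = 6.03 ≈ 6.

6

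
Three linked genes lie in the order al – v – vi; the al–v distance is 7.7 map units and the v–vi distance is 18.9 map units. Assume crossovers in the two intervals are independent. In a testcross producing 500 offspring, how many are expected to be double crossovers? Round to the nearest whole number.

Map distances give recombination frequencies of 0.077 and 0.189 for the two intervals.
With no interference, expected double-crossover frequency = 0.077 × 0.189 = 0.01455.
Expected number = 0.01455 × 500 = 7.28 ≈ 7.

7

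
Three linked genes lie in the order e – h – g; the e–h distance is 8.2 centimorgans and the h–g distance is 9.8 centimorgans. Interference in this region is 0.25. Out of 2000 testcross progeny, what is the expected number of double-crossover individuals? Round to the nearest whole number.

Map distances give recombination frequencies of 0.082 and 0.098 for the two intervals.
With interference 0.25 (so coincidence = 0.75), expected double-crossover frequency = 0.082 × 0.098 × 0.75 = 0.00603.
Expected number = 0.00603 × 2000 = 12.05 ≈ 12.

12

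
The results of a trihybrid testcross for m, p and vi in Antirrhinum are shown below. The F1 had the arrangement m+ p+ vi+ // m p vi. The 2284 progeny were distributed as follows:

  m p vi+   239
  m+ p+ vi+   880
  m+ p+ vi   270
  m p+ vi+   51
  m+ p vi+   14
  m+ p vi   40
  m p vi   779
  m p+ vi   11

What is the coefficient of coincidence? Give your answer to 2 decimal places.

0.92

The two rarest classes, m+ p vi+ and m p+ vi, are the double crossovers. Comparing them with the parentals, only the p allele has switched, so p is the middle locus and the order is vi – p – m.
vi–p: (509 + 25)/2284 = 0.2338; p–m: (91 + 25)/2284 = 0.0508.
Expected DCO frequency = 0.2338 × 0.0508 ≈ 0.01188; observed = 25/2284 ≈ 0.01095.
Coefficient of coincidence = 0.01095/0.01188 ≈ 0.92.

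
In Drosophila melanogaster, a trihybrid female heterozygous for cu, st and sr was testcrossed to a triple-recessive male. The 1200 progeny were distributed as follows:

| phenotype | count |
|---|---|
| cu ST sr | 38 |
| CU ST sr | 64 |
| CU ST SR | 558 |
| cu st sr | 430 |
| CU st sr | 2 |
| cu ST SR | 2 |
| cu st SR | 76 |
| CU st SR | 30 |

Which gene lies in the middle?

The two most frequent reciprocal classes, CU ST SR and cu st sr, are the parental types, so the F1 was CU ST SR / cu st sr.
The two rarest classes, cu ST SR and CU st sr, are the double crossovers. Comparing them with the parentals, only the cu allele has switched, so cu is the middle locus and the order is sr – cu – st.

cu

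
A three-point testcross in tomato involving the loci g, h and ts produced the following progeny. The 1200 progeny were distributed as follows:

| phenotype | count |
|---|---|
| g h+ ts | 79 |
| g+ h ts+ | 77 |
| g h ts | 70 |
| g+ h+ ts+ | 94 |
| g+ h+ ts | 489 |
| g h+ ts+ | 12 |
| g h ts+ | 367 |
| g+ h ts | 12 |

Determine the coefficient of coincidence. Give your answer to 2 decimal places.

0.85

The two most frequent reciprocal classes, g+ h+ ts and g h ts+, are the parental types, so the F1 was g+ h+ ts / g h ts+.
The two rarest classes, g+ h ts and g h+ ts+, are the double crossovers. Comparing them with the parentals, only the h allele has switched, so h is the middle locus and the order is g – h – ts.
g–h: (156 + 24)/1200 = 0.1500; h–ts: (164 + 24)/1200 = 0.1567.
Expected DCO frequency = 0.1500 × 0.1567 ≈ 0.02351; observed = 24/1200 ≈ 0.02000.
Coefficient of coincidence = 0.02000/0.02351 ≈ 0.85.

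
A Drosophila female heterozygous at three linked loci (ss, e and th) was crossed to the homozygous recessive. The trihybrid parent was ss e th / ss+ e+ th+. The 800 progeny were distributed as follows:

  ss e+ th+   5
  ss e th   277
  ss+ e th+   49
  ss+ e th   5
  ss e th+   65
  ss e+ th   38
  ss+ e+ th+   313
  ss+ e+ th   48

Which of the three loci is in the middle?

The two rarest classes, ss+ e th and ss e+ th+, are the double crossovers. Comparing them with the parentals, only the ss allele has switched, so ss is the middle locus and the order is th – ss – e.

ss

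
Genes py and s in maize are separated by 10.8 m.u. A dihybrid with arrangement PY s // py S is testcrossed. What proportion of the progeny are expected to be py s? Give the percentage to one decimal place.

A map distance of 10.8 m.u. corresponds to a recombination frequency of 0.108.
The F1 is PY s / py S, so py s is a recombinant gamete class with expected frequency r/2 = 0.108/2 = 0.0540.
That is 0.0540 = 5.4% of the progeny.

5.4%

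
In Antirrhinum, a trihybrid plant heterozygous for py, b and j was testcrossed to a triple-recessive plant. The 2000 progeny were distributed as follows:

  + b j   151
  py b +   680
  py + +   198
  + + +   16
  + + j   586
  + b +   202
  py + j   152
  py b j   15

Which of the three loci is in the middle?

The two most frequent reciprocal classes, + + j and py b +, are the parental types, so the F1 was + + j / py b +.
The two rarest classes, + + + and py b j, are the double crossovers. Comparing them with the parentals, only the j allele has switched, so j is the middle locus and the order is b – j – py.

j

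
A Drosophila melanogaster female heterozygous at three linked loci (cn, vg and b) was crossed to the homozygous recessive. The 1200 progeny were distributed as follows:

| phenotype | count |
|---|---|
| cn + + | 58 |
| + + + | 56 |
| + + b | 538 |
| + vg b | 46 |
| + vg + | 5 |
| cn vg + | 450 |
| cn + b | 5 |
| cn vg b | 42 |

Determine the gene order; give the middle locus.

The two most frequent reciprocal classes, cn vg + and + + b, are the parental types, so the F1 was cn vg + / + + b.
The two rarest classes, + vg + and cn + b, are the double crossovers. Comparing them with the parentals, only the cn allele has switched, so cn is the middle locus and the order is vg – cn – b.

cn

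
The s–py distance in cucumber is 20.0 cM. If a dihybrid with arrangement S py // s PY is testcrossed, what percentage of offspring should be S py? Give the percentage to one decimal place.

40.0%

A map distance of 20.0 cM corresponds to a recombination frequency of 0.200.
The F1 is S py / s PY, so S py is a parental gamete class with expected frequency (1 − r)/2 = 0.800/2 = 0.4000.
That is 0.4000 = 40.0% of the progeny.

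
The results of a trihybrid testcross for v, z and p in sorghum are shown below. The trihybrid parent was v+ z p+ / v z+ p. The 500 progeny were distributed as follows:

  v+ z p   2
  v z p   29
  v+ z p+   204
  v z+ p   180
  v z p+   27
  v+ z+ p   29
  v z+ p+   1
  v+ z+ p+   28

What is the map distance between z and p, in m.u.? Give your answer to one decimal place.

12.0 m.u.

The two rarest classes, v+ z p and v z+ p+, are the double crossovers. Comparing them with the parentals, only the p allele has switched, so p is the middle locus and the order is v – p – z.
Crossovers in the p–z interval produce the single-crossover classes v+ z+ p+ and v z p (28 + 29 = 57) plus the double crossovers (3).
RF(p–z) = (57 + 3) / 500 = 60/500 = 0.1200 → 12.0 m.u.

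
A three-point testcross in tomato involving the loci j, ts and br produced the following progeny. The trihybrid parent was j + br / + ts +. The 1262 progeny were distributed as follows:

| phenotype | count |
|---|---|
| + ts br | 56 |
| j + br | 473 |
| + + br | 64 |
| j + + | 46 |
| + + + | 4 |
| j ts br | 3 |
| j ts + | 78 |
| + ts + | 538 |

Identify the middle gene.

The two rarest classes, j ts br and + + +, are the double crossovers. Comparing them with the parentals, only the ts allele has switched, so ts is the middle locus and the order is j – ts – br.

ts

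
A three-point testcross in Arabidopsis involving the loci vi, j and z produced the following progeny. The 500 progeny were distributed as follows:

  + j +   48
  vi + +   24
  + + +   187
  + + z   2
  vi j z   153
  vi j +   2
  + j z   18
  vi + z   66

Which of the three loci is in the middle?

The two most frequent reciprocal classes, vi j z and + + +, are the parental types, so the F1 was vi j z / + + +.
The two rarest classes, vi j + and + + z, are the double crossovers. Comparing them with the parentals, only the z allele has switched, so z is the middle locus and the order is j – z – vi.

z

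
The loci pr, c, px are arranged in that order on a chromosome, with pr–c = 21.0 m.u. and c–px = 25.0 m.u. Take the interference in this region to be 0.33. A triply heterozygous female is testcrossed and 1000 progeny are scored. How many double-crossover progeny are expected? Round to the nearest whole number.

35

Map distances give recombination frequencies of 0.210 and 0.250 for the two intervals.
With interference 0.33 (so coincidence = 0.67), expected double-crossover frequency = 0.210 × 0.250 × 0.67 = 0.03517.
Expected number = 0.03517 × 1000 = 35.17 ≈ 35.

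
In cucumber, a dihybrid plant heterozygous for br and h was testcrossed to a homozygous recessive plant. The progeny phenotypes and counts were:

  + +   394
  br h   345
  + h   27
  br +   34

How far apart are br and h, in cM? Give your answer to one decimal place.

7.6 cM

The two most frequent classes, + + (394) and br h (345), are the parental types, so the F1 was + + / br h.
The recombinant classes are + h and br +: 27 + 34 = 61.
Recombination frequency = 61/800 = 0.0762 ≈ 7.6%, i.e. 7.6 cM.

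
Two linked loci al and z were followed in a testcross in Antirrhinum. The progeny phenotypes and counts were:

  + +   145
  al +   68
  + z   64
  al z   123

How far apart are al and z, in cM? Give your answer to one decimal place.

33.0 cM

The two most frequent classes, + + (145) and al z (123), are the parental types, so the F1 was + + / al z.
The recombinant classes are + z and al +: 64 + 68 = 132.
Recombination frequency = 132/400 = 0.3300 ≈ 33.0%, i.e. 33.0 cM.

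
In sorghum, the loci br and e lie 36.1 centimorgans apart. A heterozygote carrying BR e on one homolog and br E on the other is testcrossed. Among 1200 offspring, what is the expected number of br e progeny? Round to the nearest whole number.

217

A map distance of 36.1 centimorgans corresponds to a recombination frequency of 0.361.
The F1 is BR e / br E, so br e is a recombinant gamete class with expected frequency r/2 = 0.361/2 = 0.1805.
Expected number = 0.1805 × 1200 = 216.60 ≈ 217.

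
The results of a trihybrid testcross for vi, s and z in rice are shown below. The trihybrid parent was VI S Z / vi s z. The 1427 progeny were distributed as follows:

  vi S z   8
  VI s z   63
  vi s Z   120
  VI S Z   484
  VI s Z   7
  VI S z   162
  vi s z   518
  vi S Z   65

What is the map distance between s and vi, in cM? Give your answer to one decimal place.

10.0 cM

The two rarest classes, VI s Z and vi S z, are the double crossovers. Comparing them with the parentals, only the s allele has switched, so s is the middle locus and the order is vi – s – z.
Crossovers in the vi–s interval produce the single-crossover classes vi S Z and VI s z (65 + 63 = 128) plus the double crossovers (15).
RF(vi–s) = (128 + 15) / 1427 = 143/1427 = 0.1002 → 10.0 cM.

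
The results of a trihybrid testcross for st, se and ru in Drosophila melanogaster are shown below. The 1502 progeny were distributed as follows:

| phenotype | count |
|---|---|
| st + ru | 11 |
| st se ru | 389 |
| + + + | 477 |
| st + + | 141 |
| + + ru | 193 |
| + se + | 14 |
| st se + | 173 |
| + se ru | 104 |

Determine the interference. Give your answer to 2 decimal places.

0.64

The two most frequent reciprocal classes, st se ru and + + +, are the parental types, so the F1 was st se ru / + + +.
The two rarest classes, st + ru and + se +, are the double crossovers. Comparing them with the parentals, only the se allele has switched, so se is the middle locus and the order is st – se – ru.
st–se: (245 + 25)/1502 = 0.1798; se–ru: (366 + 25)/1502 = 0.2603.
Expected DCO frequency = 0.1798 × 0.2603 ≈ 0.04680; observed = 25/1502 ≈ 0.01664.
Coefficient of coincidence = 0.01664/0.04680 ≈ 0.36; interference = 1 − 0.36 = 0.64.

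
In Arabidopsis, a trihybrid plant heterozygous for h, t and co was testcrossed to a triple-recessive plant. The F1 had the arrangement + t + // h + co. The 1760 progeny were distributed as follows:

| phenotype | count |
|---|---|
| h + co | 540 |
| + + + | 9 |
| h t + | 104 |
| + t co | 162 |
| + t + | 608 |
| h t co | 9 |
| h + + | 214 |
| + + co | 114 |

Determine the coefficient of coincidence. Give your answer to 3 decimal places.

0.341

The two rarest classes, + + + and h t co, are the double crossovers. Comparing them with the parentals, only the t allele has switched, so t is the middle locus and the order is co – t – h.
co–t: (376 + 18)/1760 = 0.2239; t–h: (218 + 18)/1760 = 0.1341.
Expected DCO frequency = 0.2239 × 0.1341 ≈ 0.03002; observed = 18/1760 ≈ 0.01023.
Coefficient of coincidence = 0.01023/0.03002 ≈ 0.341.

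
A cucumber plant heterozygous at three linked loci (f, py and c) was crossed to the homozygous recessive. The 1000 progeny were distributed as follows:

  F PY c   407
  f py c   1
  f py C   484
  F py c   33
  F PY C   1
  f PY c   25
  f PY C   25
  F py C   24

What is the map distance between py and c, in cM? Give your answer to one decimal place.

6.0 cM

The two most frequent reciprocal classes, f py C and F PY c, are the parental types, so the F1 was f py C / F PY c.
The two rarest classes, f py c and F PY C, are the double crossovers. Comparing them with the parentals, only the c allele has switched, so c is the middle locus and the order is f – c – py.
Crossovers in the c–py interval produce the single-crossover classes f PY C and F py c (25 + 33 = 58) plus the double crossovers (2).
RF(c–py) = (58 + 2) / 1000 = 60/1000 = 0.0600 → 6.0 cM.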